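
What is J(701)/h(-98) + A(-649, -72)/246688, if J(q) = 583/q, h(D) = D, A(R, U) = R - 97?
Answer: -48766953/4236743056 ≈ -0.011510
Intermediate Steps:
A(R, U) = -97 + R
J(701)/h(-98) + A(-649, -72)/246688 = (583/701)/(-98) + (-97 - 649)/246688 = (583*(1/701))*(-1/98) - 746*1/246688 = (583/701)*(-1/98) - 373/123344 = -583/68698 - 373/123344 = -48766953/4236743056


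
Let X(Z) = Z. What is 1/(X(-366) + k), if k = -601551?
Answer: -1/601917 ≈ -1.6614e-6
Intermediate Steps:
1/(X(-366) + k) = 1/(-366 - 601551) = 1/(-601917) = -1/601917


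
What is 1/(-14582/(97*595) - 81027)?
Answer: -57715/4676487887 ≈ -1.2342e-5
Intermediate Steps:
1/(-14582/(97*595) - 81027) = 1/(-14582/57715 - 81027) = 1/(-4676487887/57715) = -57715/4676487887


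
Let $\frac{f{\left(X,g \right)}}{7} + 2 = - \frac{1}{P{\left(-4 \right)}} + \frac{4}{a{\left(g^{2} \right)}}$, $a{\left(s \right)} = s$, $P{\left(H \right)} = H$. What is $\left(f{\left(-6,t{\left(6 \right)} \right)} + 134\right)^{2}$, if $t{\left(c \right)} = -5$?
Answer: $\frac{150970369}{10000} \approx 15097.0$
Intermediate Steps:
$f{\left(X,g \right)} = - \frac{49}{4} + \frac{28}{g^{2}}$ ($f{\left(X,g \right)} = -14 + 7 \left(- \frac{1}{-4} + \frac{4}{g^{2}}\right) = -14 + 7 \left(\left(-1\right) \left(- \frac{1}{4}\right) + \frac{4}{g^{2}}\right) = -14 + 7 \left(\frac{1}{4} + \frac{4}{g^{2}}\right) = -14 + \left(\frac{7}{4} + \frac{28}{g^{2}}\right) = - \frac{49}{4} + \frac{28}{g^{2}}$)
$\left(f{\left(-6,t{\left(6 \right)} \right)} + 134\right)^{2} = \left(\left(- \frac{49}{4} + \frac{28}{25}\right) + 134\right)^{2} = \left(- \frac{1113}{100} + 134\right)^{2} = \left(\frac{12287}{100}\right)^{2} = \frac{150970369}{10000}$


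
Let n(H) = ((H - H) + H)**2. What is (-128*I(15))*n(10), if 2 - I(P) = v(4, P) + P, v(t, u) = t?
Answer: 217600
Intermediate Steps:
I(P) = -2 - P (I(P) = 2 - (4 + P) = 2 + (-4 - P) = -2 - P)
n(H) = H**2 (n(H) = (0 + H)**2 = H**2)
(-128*I(15))*n(10) = -128*(-2 - 1*15)*10**2 = -128*(-2 - 15)*100 = -128*(-17)*100 = 2176*100 = 217600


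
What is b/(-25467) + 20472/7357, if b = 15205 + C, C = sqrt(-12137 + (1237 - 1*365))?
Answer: 409497239/187360719 - I*sqrt(11265)/25467 ≈ 2.1856 - 0.0041676*I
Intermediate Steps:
C = I*sqrt(11265) (C = sqrt(-12137 + (1237 - 365)) = sqrt(-12137 + 872) = sqrt(-11265) = I*sqrt(11265) ≈ 106.14*I)
b = 15205 + I*sqrt(11265) ≈ 15205.0 + 106.14*I
b/(-25467) + 20472/7357 = (15205 + I*sqrt(11265))/(-25467) + 20472/7357 = (15205 + I*sqrt(11265))*(-1/25467) + 20472*(1/7357) = (-15205/25467 - I*sqrt(11265)/25467) + 20472/7357 = 409497239/187360719 - I*sqrt(11265)/25467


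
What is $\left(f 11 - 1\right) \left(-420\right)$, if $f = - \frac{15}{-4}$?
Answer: $-16905$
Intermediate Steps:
$f = \frac{15}{4}$ ($f = \left(-15\right) \left(- \frac{1}{4}\right) = \frac{15}{4} \approx 3.75$)
$\left(f 11 - 1\right) \left(-420\right) = \left(\frac{15}{4} \cdot 11 - 1\right) \left(-420\right) = \left(\frac{165}{4} - 1\right) \left(-420\right) = \frac{161}{4} \left(-420\right) = -16905$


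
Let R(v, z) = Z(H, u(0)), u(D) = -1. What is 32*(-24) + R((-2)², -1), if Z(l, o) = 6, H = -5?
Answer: -762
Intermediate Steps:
R(v, z) = 6
32*(-24) + R((-2)², -1) = 32*(-24) + 6 = -768 + 6 = -762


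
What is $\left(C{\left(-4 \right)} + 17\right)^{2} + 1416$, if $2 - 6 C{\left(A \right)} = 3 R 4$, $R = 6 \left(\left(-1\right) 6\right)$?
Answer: $\frac{84568}{9} \approx 9396.4$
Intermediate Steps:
$R = -36$ ($R = 6 \left(-6\right) = -36$)
$C{\left(A \right)} = \frac{217}{3}$ ($C{\left(A \right)} = \frac{1}{3} - \frac{3 \left(-36\right) 4}{6} = \frac{1}{3} - \frac{\left(-108\right) 4}{6} = \frac{1}{3} - -72 = \frac{1}{3} + 72 = \frac{217}{3}$)
$\left(C{\left(-4 \right)} + 17\right)^{2} + 1416 = \left(\frac{217}{3} + 17\right)^{2} + 1416 = \left(\frac{268}{3}\right)^{2} + 1416 = \frac{71824}{9} + 1416 = \frac{84568}{9}$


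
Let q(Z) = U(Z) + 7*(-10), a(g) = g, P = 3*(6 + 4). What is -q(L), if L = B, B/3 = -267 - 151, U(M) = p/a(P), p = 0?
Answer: 70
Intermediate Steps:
P = 30 (P = 3*10 = 30)
U(M) = 0 (U(M) = 0/30 = 0*(1/30) = 0)
B = -1254 (B = 3*(-267 - 151) = 3*(-418) = -1254)
L = -1254
q(Z) = -70 (q(Z) = 0 + 7*(-10) = 0 - 70 = -70)
-q(L) = -1*(-70) = 70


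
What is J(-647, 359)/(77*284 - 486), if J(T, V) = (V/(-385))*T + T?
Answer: -8411/4116035 ≈ -0.0020435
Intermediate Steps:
J(T, V) = T - T*V/385 (J(T, V) = (V*(-1/385))*T + T = (-V/385)*T + T = -T*V/385 + T = T - T*V/385)
J(-647, 359)/(77*284 - 486) = ((1/385)*(-647)*(385 - 1*359))/(77*284 - 486) = ((1/385)*(-647)*(385 - 359))/(21868 - 486) = ((1/385)*(-647)*26)/21382 = -16822/385*1/21382 = -8411/4116035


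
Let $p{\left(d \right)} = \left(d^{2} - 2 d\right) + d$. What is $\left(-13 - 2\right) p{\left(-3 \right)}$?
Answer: $-180$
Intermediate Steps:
$p{\left(d \right)} = d^{2} - d$
$\left(-13 - 2\right) p{\left(-3 \right)} = \left(-13 - 2\right) \left(- 3 \left(-1 - 3\right)\right) = - 15 \left(\left(-3\right) \left(-4\right)\right) = \left(-15\right) 12 = -180$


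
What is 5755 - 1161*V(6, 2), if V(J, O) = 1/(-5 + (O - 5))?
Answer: 47201/8 ≈ 5900.1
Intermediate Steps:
V(J, O) = 1/(-10 + O) (V(J, O) = 1/(-5 + (-5 + O)) = 1/(-10 + O))
5755 - 1161*V(6, 2) = 5755 - 1161/(-10 + 2) = 5755 - 1161/(-8) = 5755 - 1161*(-1)/8 = 5755 - 1*(-1161/8) = 5755 + 1161/8 = 47201/8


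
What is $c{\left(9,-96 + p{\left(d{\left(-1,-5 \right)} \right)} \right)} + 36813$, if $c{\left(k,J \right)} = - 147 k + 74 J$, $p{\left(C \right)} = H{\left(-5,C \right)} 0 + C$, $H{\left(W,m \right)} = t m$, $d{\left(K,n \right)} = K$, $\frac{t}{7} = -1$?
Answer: $28312$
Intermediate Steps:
$t = -7$ ($t = 7 \left(-1\right) = -7$)
$H{\left(W,m \right)} = - 7 m$
$p{\left(C \right)} = C$ ($p{\left(C \right)} = - 7 C 0 + C = 0 + C = C$)
$c{\left(9,-96 + p{\left(d{\left(-1,-5 \right)} \right)} \right)} + 36813 = \left(\left(-147\right) 9 + 74 \left(-96 - 1\right)\right) + 36813 = \left(-1323 + 74 \left(-97\right)\right) + 36813 = \left(-1323 - 7178\right) + 36813 = -8501 + 36813 = 28312$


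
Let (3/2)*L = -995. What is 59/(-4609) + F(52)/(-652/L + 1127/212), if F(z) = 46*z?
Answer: 211407066451/556725719 ≈ 379.73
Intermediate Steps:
L = -1990/3 (L = (2/3)*(-995) = -1990/3 ≈ -663.33)
59/(-4609) + F(52)/(-652/L + 1127/212) = 59/(-4609) + (46*52)/(-652/(-1990/3) + 1127/212) = 59*(-1/4609) + 2392/(-652*(-3/1990) + 1127*(1/212)) = -59/4609 + 2392/(978/995 + 1127/212) = -59/4609 + 2392/(1328701/210940) = -59/4609 + 2392*(210940/1328701) = -59/4609 + 504568480/1328701 = 211407066451/556725719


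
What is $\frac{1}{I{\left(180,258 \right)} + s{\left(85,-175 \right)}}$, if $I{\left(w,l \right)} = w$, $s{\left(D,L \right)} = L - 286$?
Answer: $- \frac{1}{281} \approx -0.0035587$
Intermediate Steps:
$s{\left(D,L \right)} = -286 + L$
$\frac{1}{I{\left(180,258 \right)} + s{\left(85,-175 \right)}} = \frac{1}{180 - 461} = \frac{1}{-281} = - \frac{1}{281}$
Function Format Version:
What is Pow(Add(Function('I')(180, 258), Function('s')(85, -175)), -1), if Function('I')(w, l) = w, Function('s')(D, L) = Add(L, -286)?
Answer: Rational(-1, 281) ≈ -0.0035587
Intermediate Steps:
Function('s')(D, L) = Add(-286, L)
Pow(Add(Function('I')(180, 258), Function('s')(85, -175)), -1) = Pow(Add(180, Add(-286, -175)), -1) = Pow(Add(180, -461), -1) = Pow(-281, -1) = Rational(-1, 281)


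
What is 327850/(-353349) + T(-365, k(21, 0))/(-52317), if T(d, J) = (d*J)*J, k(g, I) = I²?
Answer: -327850/353349 ≈ -0.92784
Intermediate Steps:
T(d, J) = d*J² (T(d, J) = (J*d)*J = d*J²)
327850/(-353349) + T(-365, k(21, 0))/(-52317) = 327850/(-353349) - 365*(0²)²/(-52317) = 327850*(-1/353349) - 365*0²*(-1/52317) = -327850/353349 - 365*0*(-1/52317) = -327850/353349 + 0*(-1/52317) = -327850/353349 + 0 = -327850/353349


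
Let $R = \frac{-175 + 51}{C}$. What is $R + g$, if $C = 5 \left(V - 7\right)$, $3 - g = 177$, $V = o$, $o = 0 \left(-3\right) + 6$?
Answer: $- \frac{746}{5} \approx -149.2$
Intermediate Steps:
$o = 6$ ($o = 0 + 6 = 6$)
$V = 6$
$g = -174$ ($g = 3 - 177 = -174$)
$C = -5$ ($C = 5 \left(6 - 7\right) = 5 \left(-1\right) = -5$)
$R = \frac{124}{5}$ ($R = \frac{-175 + 51}{-5} = \left(-124\right) \left(- \frac{1}{5}\right) = \frac{124}{5} \approx 24.8$)
$R + g = \frac{124}{5} - 174 = - \frac{746}{5}$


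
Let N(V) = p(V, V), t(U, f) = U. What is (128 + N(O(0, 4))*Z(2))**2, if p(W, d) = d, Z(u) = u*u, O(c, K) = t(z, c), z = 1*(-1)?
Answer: 15376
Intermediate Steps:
z = -1
O(c, K) = -1
Z(u) = u**2
N(V) = V
(128 + N(O(0, 4))*Z(2))**2 = (128 - 1*2**2)**2 = (128 - 1*4)**2 = (128 - 4)**2 = 124**2 = 15376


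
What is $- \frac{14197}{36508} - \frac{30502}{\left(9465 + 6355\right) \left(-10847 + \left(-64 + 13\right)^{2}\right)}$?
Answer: $- \frac{57840921932}{148829106055} \approx -0.38864$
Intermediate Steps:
$- \frac{14197}{36508} - \frac{30502}{\left(9465 + 6355\right) \left(-10847 + \left(-64 + 13\right)^{2}\right)} = \left(-14197\right) \frac{1}{36508} - \frac{30502}{15820 \left(-10847 + \left(-51\right)^{2}\right)} = - \frac{14197}{36508} - \frac{30502}{15820 \left(-10847 + 2601\right)} = - \frac{14197}{36508} - \frac{30502}{15820 \left(-8246\right)} = - \frac{14197}{36508} - \frac{30502}{-130451720} = - \frac{14197}{36508} - - \frac{15251}{65225860} = - \frac{14197}{36508} + \frac{15251}{65225860} = - \frac{57840921932}{148829106055}$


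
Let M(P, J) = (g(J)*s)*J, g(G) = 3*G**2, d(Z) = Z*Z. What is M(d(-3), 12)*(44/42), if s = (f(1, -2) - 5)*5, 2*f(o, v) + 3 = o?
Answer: -1140480/7 ≈ -1.6293e+5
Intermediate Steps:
f(o, v) = -3/2 + o/2
d(Z) = Z**2
s = -30 (s = ((-3/2 + (1/2)*1) - 5)*5 = ((-3/2 + 1/2) - 5)*5 = (-1 - 5)*5 = -6*5 = -30)
M(P, J) = -90*J**3 (M(P, J) = ((3*J**2)*(-30))*J = (-90*J**2)*J = -90*J**3)
M(d(-3), 12)*(44/42) = (-90*12**3)*(44/42) = (-90*1728)*(44*(1/42)) = -155520*22/21 = -1140480/7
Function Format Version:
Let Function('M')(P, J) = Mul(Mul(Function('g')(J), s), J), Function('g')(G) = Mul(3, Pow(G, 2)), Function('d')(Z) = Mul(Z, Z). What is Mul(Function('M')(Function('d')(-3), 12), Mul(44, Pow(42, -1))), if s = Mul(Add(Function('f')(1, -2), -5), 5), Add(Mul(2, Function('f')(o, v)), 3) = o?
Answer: Rational(-1140480, 7) ≈ -1.6293e+5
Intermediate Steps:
Function('f')(o, v) = Add(Rational(-3, 2), Mul(Rational(1, 2), o))
Function('d')(Z) = Pow(Z, 2)
s = -30 (s = Mul(Add(Add(Rational(-3, 2), Mul(Rational(1, 2), 1)), -5), 5) = Mul(Add(Add(Rational(-3, 2), Rational(1, 2)), -5), 5) = Mul(Add(-1, -5), 5) = Mul(-6, 5) = -30)
Function('M')(P, J) = Mul(-90, Pow(J, 3)) (Function('M')(P, J) = Mul(Mul(Mul(3, Pow(J, 2)), -30), J) = Mul(Mul(-90, Pow(J, 2)), J) = Mul(-90, Pow(J, 3)))
Mul(Function('M')(Function('d')(-3), 12), Mul(44, Pow(42, -1))) = Mul(Mul(-90, Pow(12, 3)), Mul(44, Pow(42, -1))) = Mul(Mul(-90, 1728), Mul(44, Rational(1, 42))) = Mul(-155520, Rational(22, 21)) = Rational(-1140480, 7)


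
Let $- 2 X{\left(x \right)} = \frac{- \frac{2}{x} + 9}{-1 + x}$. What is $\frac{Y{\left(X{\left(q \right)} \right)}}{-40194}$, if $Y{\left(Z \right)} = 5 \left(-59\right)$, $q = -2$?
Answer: $\frac{295}{40194} \approx 0.0073394$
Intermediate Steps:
$X{\left(x \right)} = - \frac{9 - \frac{2}{x}}{2 \left(-1 + x\right)}$ ($X{\left(x \right)} = - \frac{\left(- \frac{2}{x} + 9\right) \frac{1}{-1 + x}}{2} = - \frac{\left(9 - \frac{2}{x}\right) \frac{1}{-1 + x}}{2} = - \frac{\frac{1}{-1 + x} \left(9 - \frac{2}{x}\right)}{2} = - \frac{9 - \frac{2}{x}}{2 \left(-1 + x\right)}$)
$Y{\left(Z \right)} = -295$
$\frac{Y{\left(X{\left(q \right)} \right)}}{-40194} = - \frac{295}{-40194} = \left(-295\right) \left(- \frac{1}{40194}\right) = \frac{295}{40194}$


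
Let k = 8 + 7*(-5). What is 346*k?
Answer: -9342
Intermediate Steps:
k = -27 (k = 8 - 35 = -27)
346*k = 346*(-27) = -9342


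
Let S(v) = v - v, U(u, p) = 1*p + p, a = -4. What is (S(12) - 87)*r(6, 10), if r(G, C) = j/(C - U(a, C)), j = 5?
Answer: 87/2 ≈ 43.500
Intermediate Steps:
U(u, p) = 2*p (U(u, p) = p + p = 2*p)
S(v) = 0
r(G, C) = -5/C (r(G, C) = 5/(C - 2*C) = 5/((-C)) = 5*(-1/C) = -5/C)
(S(12) - 87)*r(6, 10) = (0 - 87)*(-5/10) = -(-435)/10 = -87*(-1/2) = 87/2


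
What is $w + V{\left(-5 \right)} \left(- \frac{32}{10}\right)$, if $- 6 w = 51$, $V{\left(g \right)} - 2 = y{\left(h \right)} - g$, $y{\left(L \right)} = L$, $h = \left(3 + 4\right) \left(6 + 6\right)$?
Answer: $- \frac{2997}{10} \approx -299.7$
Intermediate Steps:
$h = 84$ ($h = 7 \cdot 12 = 84$)
$V{\left(g \right)} = 86 - g$ ($V{\left(g \right)} = 2 - \left(-84 + g\right) = 86 - g$)
$w = - \frac{17}{2}$ ($w = \left(- \frac{1}{6}\right) 51 = - \frac{17}{2} \approx -8.5$)
$w + V{\left(-5 \right)} \left(- \frac{32}{10}\right) = - \frac{17}{2} + \left(86 - -5\right) \left(- \frac{32}{10}\right) = - \frac{17}{2} + \left(86 + 5\right) \left(\left(-32\right) \frac{1}{10}\right) = - \frac{17}{2} + 91 \left(- \frac{16}{5}\right) = - \frac{17}{2} - \frac{1456}{5} = - \frac{2997}{10}$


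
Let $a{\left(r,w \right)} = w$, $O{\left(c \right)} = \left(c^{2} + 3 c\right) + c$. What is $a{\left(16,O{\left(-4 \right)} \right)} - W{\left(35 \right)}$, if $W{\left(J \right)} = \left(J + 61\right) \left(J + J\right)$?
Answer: $-6720$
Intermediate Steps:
$W{\left(J \right)} = 2 J \left(61 + J\right)$ ($W{\left(J \right)} = \left(61 + J\right) 2 J = 2 J \left(61 + J\right)$)
$O{\left(c \right)} = c^{2} + 4 c$
$a{\left(16,O{\left(-4 \right)} \right)} - W{\left(35 \right)} = - 4 \left(4 - 4\right) - 2 \cdot 35 \left(61 + 35\right) = \left(-4\right) 0 - 2 \cdot 35 \cdot 96 = 0 - 6720 = -6720$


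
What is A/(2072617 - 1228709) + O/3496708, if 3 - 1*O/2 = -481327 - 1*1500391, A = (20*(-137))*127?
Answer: 265999495187/368862481858 ≈ 0.72113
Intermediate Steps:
A = -347980 (A = -2740*127 = -347980)
O = 3963442 (O = 6 - 2*(-481327 - 1*1500391) = 6 - 2*(-481327 - 1500391) = 6 - 2*(-1981718) = 6 + 3963436 = 3963442)
A/(2072617 - 1228709) + O/3496708 = -347980/(2072617 - 1228709) + 3963442/3496708 = -347980/843908 + 3963442*(1/3496708) = -347980*1/843908 + 1981721/1748354 = -86995/210977 + 1981721/1748354 = 265999495187/368862481858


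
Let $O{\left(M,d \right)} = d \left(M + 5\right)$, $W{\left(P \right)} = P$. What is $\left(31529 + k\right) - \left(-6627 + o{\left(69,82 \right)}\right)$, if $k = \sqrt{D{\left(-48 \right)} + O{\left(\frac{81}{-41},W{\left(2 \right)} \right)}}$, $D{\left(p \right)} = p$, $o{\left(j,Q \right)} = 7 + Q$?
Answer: $38067 + \frac{2 i \sqrt{17630}}{41} \approx 38067.0 + 6.477 i$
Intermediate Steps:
$O{\left(M,d \right)} = d \left(5 + M\right)$
$k = \frac{2 i \sqrt{17630}}{41}$ ($k = \sqrt{-48 + 2 \left(5 + \frac{81}{-41}\right)} = \sqrt{-48 + 2 \left(5 + 81 \left(- \frac{1}{41}\right)\right)} = \sqrt{-48 + 2 \left(5 - \frac{81}{41}\right)} = \sqrt{-48 + 2 \cdot \frac{124}{41}} = \sqrt{-48 + \frac{248}{41}} = \sqrt{- \frac{1720}{41}} = \frac{2 i \sqrt{17630}}{41} \approx 6.477 i$)
$\left(31529 + k\right) - \left(-6627 + o{\left(69,82 \right)}\right) = \left(31529 + \frac{2 i \sqrt{17630}}{41}\right) + \left(6627 - \left(7 + 82\right)\right) = \left(31529 + \frac{2 i \sqrt{17630}}{41}\right) + \left(6627 - 89\right) = \left(31529 + \frac{2 i \sqrt{17630}}{41}\right) + 6538 = 38067 + \frac{2 i \sqrt{17630}}{41}$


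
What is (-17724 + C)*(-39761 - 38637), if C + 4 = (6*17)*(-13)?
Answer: 1493795492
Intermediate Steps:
C = -1330 (C = -4 + (6*17)*(-13) = -4 + 102*(-13) = -4 - 1326 = -1330)
(-17724 + C)*(-39761 - 38637) = (-17724 - 1330)*(-39761 - 38637) = -19054*(-78398) = 1493795492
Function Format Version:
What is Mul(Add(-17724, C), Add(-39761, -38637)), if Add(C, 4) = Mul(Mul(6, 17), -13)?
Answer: 1493795492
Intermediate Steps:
C = -1330 (C = Add(-4, Mul(Mul(6, 17), -13)) = Add(-4, Mul(102, -13)) = Add(-4, -1326) = -1330)
Mul(Add(-17724, C), Add(-39761, -38637)) = Mul(Add(-17724, -1330), Add(-39761, -38637)) = Mul(-19054, -78398) = 1493795492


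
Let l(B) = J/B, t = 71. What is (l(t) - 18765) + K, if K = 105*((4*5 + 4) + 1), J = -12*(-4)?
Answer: -1145892/71 ≈ -16139.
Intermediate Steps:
J = 48
l(B) = 48/B
K = 2625 (K = 105*((20 + 4) + 1) = 105*(24 + 1) = 105*25 = 2625)
(l(t) - 18765) + K = (48/71 - 18765) + 2625 = -1332267/71 + 2625 = -1145892/71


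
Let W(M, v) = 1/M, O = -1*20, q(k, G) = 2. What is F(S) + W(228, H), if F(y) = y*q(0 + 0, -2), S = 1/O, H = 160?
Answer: -109/1140 ≈ -0.095614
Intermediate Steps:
O = -20
S = -1/20 (S = 1/(-20) = -1/20 ≈ -0.050000)
F(y) = 2*y (F(y) = y*2 = 2*y)
F(S) + W(228, H) = 2*(-1/20) + 1/228 = -⅒ + 1/228 = -109/1140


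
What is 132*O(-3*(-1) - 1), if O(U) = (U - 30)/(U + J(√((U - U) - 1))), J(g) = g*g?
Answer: -3696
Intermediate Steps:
J(g) = g²
O(U) = (-30 + U)/(-1 + U) (O(U) = (U - 30)/(U + (√((U - U) - 1))²) = (-30 + U)/(U + (√(0 - 1))²) = (-30 + U)/(U + (√(-1))²) = (-30 + U)/(U + I²) = (-30 + U)/(U - 1) = (-30 + U)/(-1 + U))
132*O(-3*(-1) - 1) = 132*((-30 + (-3*(-1) - 1))/(-1 + (-3*(-1) - 1))) = 132*((-30 + (3 - 1))/(-1 + (3 - 1))) = 132*((-30 + 2)/(-1 + 2)) = 132*(-28/1) = 132*(1*(-28)) = 132*(-28) = -3696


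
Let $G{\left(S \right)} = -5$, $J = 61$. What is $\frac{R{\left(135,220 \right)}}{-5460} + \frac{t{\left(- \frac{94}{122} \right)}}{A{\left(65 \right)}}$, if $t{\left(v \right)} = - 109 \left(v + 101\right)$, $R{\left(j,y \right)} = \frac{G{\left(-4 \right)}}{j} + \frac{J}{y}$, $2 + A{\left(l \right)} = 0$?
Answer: $\frac{10806897214153}{1978376400} \approx 5462.5$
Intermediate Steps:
$A{\left(l \right)} = -2$ ($A{\left(l \right)} = -2 + 0 = -2$)
$R{\left(j,y \right)} = - \frac{5}{j} + \frac{61}{y}$
$t{\left(v \right)} = -11009 - 109 v$ ($t{\left(v \right)} = - 109 \left(101 + v\right) = -11009 - 109 v$)
$\frac{R{\left(135,220 \right)}}{-5460} + \frac{t{\left(- \frac{94}{122} \right)}}{A{\left(65 \right)}} = \frac{- \frac{5}{135} + \frac{61}{220}}{-5460} + \frac{-11009 - 109 \left(- \frac{94}{122}\right)}{-2} = \left(\left(-5\right) \frac{1}{135} + 61 \cdot \frac{1}{220}\right) \left(- \frac{1}{5460}\right) + \left(-11009 - 109 \left(\left(-94\right) \frac{1}{122}\right)\right) \left(- \frac{1}{2}\right) = \left(- \frac{1}{27} + \frac{61}{220}\right) \left(- \frac{1}{5460}\right) + \left(-11009 - - \frac{5123}{61}\right) \left(- \frac{1}{2}\right) = \frac{1427}{5940} \left(- \frac{1}{5460}\right) + \left(-11009 + \frac{5123}{61}\right) \left(- \frac{1}{2}\right) = - \frac{1427}{32432400} - - \frac{333213}{61} = - \frac{1427}{32432400} + \frac{333213}{61} = \frac{10806897214153}{1978376400}$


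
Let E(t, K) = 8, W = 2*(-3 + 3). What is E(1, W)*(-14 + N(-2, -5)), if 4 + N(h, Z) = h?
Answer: -160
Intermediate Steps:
N(h, Z) = -4 + h
W = 0 (W = 2*0 = 0)
E(1, W)*(-14 + N(-2, -5)) = 8*(-14 + (-4 - 2)) = 8*(-14 - 6) = 8*(-20) = -160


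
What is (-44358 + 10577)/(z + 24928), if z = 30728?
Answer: -33781/55656 ≈ -0.60696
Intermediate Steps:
(-44358 + 10577)/(z + 24928) = (-44358 + 10577)/(30728 + 24928) = -33781/55656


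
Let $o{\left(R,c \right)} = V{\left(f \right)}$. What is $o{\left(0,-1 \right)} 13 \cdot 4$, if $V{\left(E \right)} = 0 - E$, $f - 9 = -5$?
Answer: $-208$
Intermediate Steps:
$f = 4$ ($f = 9 - 5 = 4$)
$V{\left(E \right)} = - E$
$o{\left(R,c \right)} = -4$ ($o{\left(R,c \right)} = \left(-1\right) 4 = -4$)
$o{\left(0,-1 \right)} 13 \cdot 4 = \left(-4\right) 13 \cdot 4 = \left(-52\right) 4 = -208$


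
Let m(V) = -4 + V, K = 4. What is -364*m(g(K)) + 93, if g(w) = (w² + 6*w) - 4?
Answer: -11555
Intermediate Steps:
g(w) = -4 + w² + 6*w
-364*m(g(K)) + 93 = -364*(-4 + (-4 + 4² + 6*4)) + 93 = -364*(-4 + (-4 + 16 + 24)) + 93 = -364*(-4 + 36) + 93 = -364*32 + 93 = -11648 + 93 = -11555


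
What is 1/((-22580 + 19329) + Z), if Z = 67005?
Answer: 1/63754 ≈ 1.5685e-5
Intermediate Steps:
1/((-22580 + 19329) + Z) = 1/((-22580 + 19329) + 67005) = 1/(-3251 + 67005) = 1/63754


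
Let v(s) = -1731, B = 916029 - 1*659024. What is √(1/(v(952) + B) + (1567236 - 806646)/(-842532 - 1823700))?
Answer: I*√25491228037909672631/9453051494 ≈ 0.5341*I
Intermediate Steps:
B = 257005 (B = 916029 - 659024 = 257005)
√(1/(v(952) + B) + (1567236 - 806646)/(-842532 - 1823700)) = √(1/(-1731 + 257005) + (1567236 - 806646)/(-842532 - 1823700)) = √(1/255274 + 760590/(-2666232)) = √(1/255274 + 760590*(-1/2666232)) = √(1/255274 - 42255/148124) = √(-5393227373/18906102988) = I*√25491228037909672631/9453051494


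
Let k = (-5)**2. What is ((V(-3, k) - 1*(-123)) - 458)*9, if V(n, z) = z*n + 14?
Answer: -3564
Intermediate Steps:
k = 25
V(n, z) = 14 + n*z (V(n, z) = n*z + 14 = 14 + n*z)
((V(-3, k) - 1*(-123)) - 458)*9 = (((14 - 3*25) - 1*(-123)) - 458)*9 = (((14 - 75) + 123) - 458)*9 = ((-61 + 123) - 458)*9 = (62 - 458)*9 = -396*9 = -3564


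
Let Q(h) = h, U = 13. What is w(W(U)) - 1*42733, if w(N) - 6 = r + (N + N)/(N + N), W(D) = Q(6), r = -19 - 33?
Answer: -42778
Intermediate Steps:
r = -52
W(D) = 6
w(N) = -45 (w(N) = 6 + (-52 + (N + N)/(N + N)) = 6 + (-52 + (2*N)/((2*N))) = 6 + (-52 + (2*N)*(1/(2*N))) = 6 + (-52 + 1) = 6 - 51 = -45)
w(W(U)) - 1*42733 = -45 - 1*42733 = -45 - 42733 = -42778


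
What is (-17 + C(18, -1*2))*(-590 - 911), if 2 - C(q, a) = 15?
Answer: 45030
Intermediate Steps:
C(q, a) = -13 (C(q, a) = 2 - 1*15 = 2 - 15 = -13)
(-17 + C(18, -1*2))*(-590 - 911) = (-17 - 13)*(-590 - 911) = -30*(-1501) = 45030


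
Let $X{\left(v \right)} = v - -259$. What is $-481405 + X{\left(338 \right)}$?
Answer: $-480808$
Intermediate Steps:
$X{\left(v \right)} = 259 + v$ ($X{\left(v \right)} = v + 259 = 259 + v$)
$-481405 + X{\left(338 \right)} = -481405 + \left(259 + 338\right) = -481405 + 597 = -480808$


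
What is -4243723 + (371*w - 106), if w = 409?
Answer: -4092090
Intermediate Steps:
-4243723 + (371*w - 106) = -4243723 + (371*409 - 106) = -4243723 + (151739 - 106) = -4243723 + 151633 = -4092090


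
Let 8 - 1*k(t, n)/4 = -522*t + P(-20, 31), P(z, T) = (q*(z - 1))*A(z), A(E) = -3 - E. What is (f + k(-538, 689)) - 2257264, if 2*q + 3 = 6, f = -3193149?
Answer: -6571583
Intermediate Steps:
q = 3/2 (q = -3/2 + (1/2)*6 = -3/2 + 3 = 3/2 ≈ 1.5000)
P(z, T) = (-3 - z)*(-3/2 + 3*z/2) (P(z, T) = (3*(z - 1)/2)*(-3 - z) = (3*(-1 + z)/2)*(-3 - z) = (-3/2 + 3*z/2)*(-3 - z) = (-3 - z)*(-3/2 + 3*z/2))
k(t, n) = 2174 + 2088*t (k(t, n) = 32 - 4*(-522*t - 3*(-1 - 20)*(3 - 20)/2) = 32 - 4*(-522*t - 3/2*(-21)*(-17)) = 32 - 4*(-522*t - 1071/2) = 32 - 4*(-1071/2 - 522*t) = 32 + (2142 + 2088*t) = 2174 + 2088*t)
(f + k(-538, 689)) - 2257264 = (-3193149 + (2174 + 2088*(-538))) - 2257264 = (-3193149 + (2174 - 1123344)) - 2257264 = (-3193149 - 1121170) - 2257264 = -4314319 - 2257264 = -6571583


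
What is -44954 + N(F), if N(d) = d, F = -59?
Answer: -45013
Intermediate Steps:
-44954 + N(F) = -44954 - 59 = -45013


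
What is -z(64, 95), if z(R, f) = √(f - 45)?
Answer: -5*√2 ≈ -7.0711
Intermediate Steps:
z(R, f) = √(-45 + f)
-z(64, 95) = -√(-45 + 95) = -√50 = -5*√2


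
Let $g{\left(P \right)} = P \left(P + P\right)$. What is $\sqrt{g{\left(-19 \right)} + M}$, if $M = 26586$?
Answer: $2 \sqrt{6827} \approx 165.25$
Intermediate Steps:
$g{\left(P \right)} = 2 P^{2}$ ($g{\left(P \right)} = P 2 P = 2 P^{2}$)
$\sqrt{g{\left(-19 \right)} + M} = \sqrt{2 \left(-19\right)^{2} + 26586} = \sqrt{2 \cdot 361 + 26586} = \sqrt{722 + 26586} = \sqrt{27308} = 2 \sqrt{6827}$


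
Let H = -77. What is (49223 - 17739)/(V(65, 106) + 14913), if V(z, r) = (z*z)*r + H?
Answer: 15742/231343 ≈ 0.068046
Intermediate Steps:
V(z, r) = -77 + r*z**2 (V(z, r) = (z*z)*r - 77 = z**2*r - 77 = r*z**2 - 77 = -77 + r*z**2)
(49223 - 17739)/(V(65, 106) + 14913) = (49223 - 17739)/((-77 + 106*65**2) + 14913) = 31484/((-77 + 106*4225) + 14913) = 31484/((-77 + 447850) + 14913) = 31484/(447773 + 14913) = 31484/462686 = 31484*(1/462686) = 15742/231343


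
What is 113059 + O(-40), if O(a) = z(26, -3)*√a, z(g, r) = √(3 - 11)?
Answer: 113059 - 8*√5 ≈ 1.1304e+5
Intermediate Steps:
z(g, r) = 2*I*√2 (z(g, r) = √(-8) = 2*I*√2)
O(a) = 2*I*√2*√a (O(a) = (2*I*√2)*√a = 2*I*√2*√a)
113059 + O(-40) = 113059 + 2*I*√2*√(-40) = 113059 + 2*I*√2*(2*I*√10) = 113059 - 8*√5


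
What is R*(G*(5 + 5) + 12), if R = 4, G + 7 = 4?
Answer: -72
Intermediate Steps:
G = -3 (G = -7 + 4 = -3)
R*(G*(5 + 5) + 12) = 4*(-3*(5 + 5) + 12) = 4*(-3*10 + 12) = 4*(-30 + 12) = 4*(-18) = -72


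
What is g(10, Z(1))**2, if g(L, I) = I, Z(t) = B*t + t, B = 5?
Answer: 36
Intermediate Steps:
Z(t) = 6*t (Z(t) = 5*t + t = 6*t)
g(10, Z(1))**2 = (6*1)**2 = 6**2 = 36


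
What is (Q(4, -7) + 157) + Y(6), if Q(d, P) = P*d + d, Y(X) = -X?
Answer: 127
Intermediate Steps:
Q(d, P) = d + P*d
(Q(4, -7) + 157) + Y(6) = (4*(1 - 7) + 157) - 1*6 = (4*(-6) + 157) - 6 = (-24 + 157) - 6 = 133 - 6 = 127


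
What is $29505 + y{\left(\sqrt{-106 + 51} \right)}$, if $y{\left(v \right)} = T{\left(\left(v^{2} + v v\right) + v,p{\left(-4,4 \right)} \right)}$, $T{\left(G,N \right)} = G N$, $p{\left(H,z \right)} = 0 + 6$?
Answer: $28845 + 6 i \sqrt{55} \approx 28845.0 + 44.497 i$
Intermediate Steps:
$p{\left(H,z \right)} = 6$
$y{\left(v \right)} = 6 v + 12 v^{2}$ ($y{\left(v \right)} = \left(\left(v^{2} + v v\right) + v\right) 6 = \left(\left(v^{2} + v^{2}\right) + v\right) 6 = \left(2 v^{2} + v\right) 6 = \left(v + 2 v^{2}\right) 6 = 6 v + 12 v^{2}$)
$29505 + y{\left(\sqrt{-106 + 51} \right)} = 29505 + 6 \sqrt{-106 + 51} \left(1 + 2 \sqrt{-106 + 51}\right) = 29505 + 6 \sqrt{-55} \left(1 + 2 \sqrt{-55}\right) = 29505 + 6 i \sqrt{55} \left(1 + 2 i \sqrt{55}\right)$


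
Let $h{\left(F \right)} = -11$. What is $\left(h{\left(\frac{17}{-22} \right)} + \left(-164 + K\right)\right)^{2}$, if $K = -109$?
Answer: $80656$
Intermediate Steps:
$\left(h{\left(\frac{17}{-22} \right)} + \left(-164 + K\right)\right)^{2} = \left(-11 - 273\right)^{2} = \left(-284\right)^{2} = 80656$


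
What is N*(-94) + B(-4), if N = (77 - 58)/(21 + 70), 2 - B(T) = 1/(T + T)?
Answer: -12741/728 ≈ -17.501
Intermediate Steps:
B(T) = 2 - 1/(2*T) (B(T) = 2 - 1/(T + T) = 2 - 1/(2*T))
N = 19/91 ≈ 0.20879
N*(-94) + B(-4) = (19/91)*(-94) + (2 - ½/(-4)) = -1786/91 + (2 - ½*(-¼)) = -1786/91 + (2 + ⅛) = -1786/91 + 17/8 = -12741/728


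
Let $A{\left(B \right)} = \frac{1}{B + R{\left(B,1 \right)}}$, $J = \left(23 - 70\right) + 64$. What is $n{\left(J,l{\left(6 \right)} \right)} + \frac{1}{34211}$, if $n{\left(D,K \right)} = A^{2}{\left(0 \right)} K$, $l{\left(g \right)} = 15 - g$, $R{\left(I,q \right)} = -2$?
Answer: $\frac{307903}{136844} \approx 2.25$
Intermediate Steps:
$J = 17$ ($J = -47 + 64 = 17$)
$A{\left(B \right)} = \frac{1}{-2 + B}$ ($A{\left(B \right)} = \frac{1}{B - 2} = \frac{1}{-2 + B}$)
$n{\left(D,K \right)} = \frac{K}{4}$ ($n{\left(D,K \right)} = \left(\frac{1}{-2 + 0}\right)^{2} K = \left(\frac{1}{-2}\right)^{2} K = \left(- \frac{1}{2}\right)^{2} K = \frac{K}{4}$)
$n{\left(J,l{\left(6 \right)} \right)} + \frac{1}{34211} = \frac{15 - 6}{4} + \frac{1}{34211} = \frac{1}{4} \cdot 9 + \frac{1}{34211} = \frac{9}{4} + \frac{1}{34211} = \frac{307903}{136844}$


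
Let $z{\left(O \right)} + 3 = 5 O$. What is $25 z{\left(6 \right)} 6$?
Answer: $4050$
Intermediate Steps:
$z{\left(O \right)} = -3 + 5 O$
$25 z{\left(6 \right)} 6 = 25 \left(-3 + 5 \cdot 6\right) 6 = 25 \left(-3 + 30\right) 6 = 25 \cdot 27 \cdot 6 = 675 \cdot 6 = 4050$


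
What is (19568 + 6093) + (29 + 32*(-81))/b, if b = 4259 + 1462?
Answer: 146804018/5721 ≈ 25661.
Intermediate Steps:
b = 5721
(19568 + 6093) + (29 + 32*(-81))/b = (19568 + 6093) + (29 + 32*(-81))/5721 = 25661 + (29 - 2592)*(1/5721) = 25661 - 2563*1/5721 = 25661 - 2563/5721 = 146804018/5721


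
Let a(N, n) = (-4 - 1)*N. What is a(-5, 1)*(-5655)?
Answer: -141375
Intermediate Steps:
a(N, n) = -5*N
a(-5, 1)*(-5655) = -5*(-5)*(-5655) = 25*(-5655) = -141375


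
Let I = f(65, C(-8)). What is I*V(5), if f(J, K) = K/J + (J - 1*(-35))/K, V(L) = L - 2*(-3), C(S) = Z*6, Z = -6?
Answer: -21439/585 ≈ -36.648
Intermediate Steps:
C(S) = -36 (C(S) = -6*6 = -36)
V(L) = 6 + L (V(L) = L + 6 = 6 + L)
f(J, K) = K/J + (35 + J)/K (f(J, K) = K/J + (J + 35)/K = K/J + (35 + J)/K)
I = -1949/585 (I = 35/(-36) + 65/(-36) - 36/65 = 35*(-1/36) + 65*(-1/36) - 36*1/65 = -35/36 - 65/36 - 36/65 = -1949/585 ≈ -3.3316)
I*V(5) = -1949*(6 + 5)/585 = -1949/585*11 = -21439/585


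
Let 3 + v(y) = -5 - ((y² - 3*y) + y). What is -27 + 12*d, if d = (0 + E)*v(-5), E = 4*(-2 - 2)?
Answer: 8229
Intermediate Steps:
E = -16 (E = 4*(-4) = -16)
v(y) = -8 - y² + 2*y (v(y) = -3 + (-5 - ((y² - 3*y) + y)) = -3 + (-5 - (y² - 2*y)) = -3 + (-5 + (-y² + 2*y)) = -3 + (-5 - y² + 2*y) = -8 - y² + 2*y)
d = 688 (d = (0 - 16)*(-8 - 1*(-5)² + 2*(-5)) = -16*(-8 - 1*25 - 10) = -16*(-8 - 25 - 10) = -16*(-43) = 688)
-27 + 12*d = -27 + 12*688 = -27 + 8256 = 8229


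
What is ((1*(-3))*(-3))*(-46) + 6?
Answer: -408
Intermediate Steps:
((1*(-3))*(-3))*(-46) + 6 = -3*(-3)*(-46) + 6 = 9*(-46) + 6 = -414 + 6 = -408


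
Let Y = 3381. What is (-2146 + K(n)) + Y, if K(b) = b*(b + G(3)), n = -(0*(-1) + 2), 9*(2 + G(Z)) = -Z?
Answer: 3731/3 ≈ 1243.7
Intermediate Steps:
G(Z) = -2 - Z/9 (G(Z) = -2 + (-Z)/9 = -2 - Z/9)
n = -2 (n = -(0 + 2) = -1*2 = -2)
K(b) = b*(-7/3 + b) (K(b) = b*(b + (-2 - ⅑*3)) = b*(b + (-2 - ⅓)) = b*(b - 7/3) = b*(-7/3 + b))
(-2146 + K(n)) + Y = (-2146 + (⅓)*(-2)*(-7 + 3*(-2))) + 3381 = (-2146 + (⅓)*(-2)*(-7 - 6)) + 3381 = (-2146 + (⅓)*(-2)*(-13)) + 3381 = (-2146 + 26/3) + 3381 = -6412/3 + 3381 = 3731/3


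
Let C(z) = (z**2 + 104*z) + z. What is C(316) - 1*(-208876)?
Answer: 341912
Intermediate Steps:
C(z) = z**2 + 105*z
C(316) - 1*(-208876) = 316*(105 + 316) - 1*(-208876) = 316*421 + 208876 = 133036 + 208876 = 341912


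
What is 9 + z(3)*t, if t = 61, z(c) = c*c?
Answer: 558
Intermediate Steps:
z(c) = c²
9 + z(3)*t = 9 + 3²*61 = 9 + 9*61 = 9 + 549 = 558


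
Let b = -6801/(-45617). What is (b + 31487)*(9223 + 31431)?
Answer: 58393343629120/45617 ≈ 1.2801e+9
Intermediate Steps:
b = 6801/45617 (b = -6801*(-1/45617) = 6801/45617 ≈ 0.14909)
(b + 31487)*(9223 + 31431) = (6801/45617 + 31487)*(9223 + 31431) = (1436349280/45617)*40654 = 58393343629120/45617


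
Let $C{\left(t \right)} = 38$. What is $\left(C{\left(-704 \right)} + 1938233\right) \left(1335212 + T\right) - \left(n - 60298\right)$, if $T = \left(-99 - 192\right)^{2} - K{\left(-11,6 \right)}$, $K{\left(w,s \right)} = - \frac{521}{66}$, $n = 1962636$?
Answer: $\frac{181641954335081}{66} \approx 2.7522 \cdot 10^{12}$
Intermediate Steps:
$K{\left(w,s \right)} = - \frac{521}{66}$ ($K{\left(w,s \right)} = \left(-521\right) \frac{1}{66} = - \frac{521}{66}$)
$T = \frac{5589467}{66}$ ($T = \left(-99 - 192\right)^{2} - - \frac{521}{66} = \left(-291\right)^{2} + \frac{521}{66} = 84681 + \frac{521}{66} = \frac{5589467}{66} \approx 84689.0$)
$\left(C{\left(-704 \right)} + 1938233\right) \left(1335212 + T\right) - \left(n - 60298\right) = \left(38 + 1938233\right) \left(1335212 + \frac{5589467}{66}\right) - \left(1962636 - 60298\right) = 1938271 \cdot \frac{93713459}{66} - \left(1962636 - 60298\right) = \frac{181642079889389}{66} - 1902338 = \frac{181641954335081}{66}$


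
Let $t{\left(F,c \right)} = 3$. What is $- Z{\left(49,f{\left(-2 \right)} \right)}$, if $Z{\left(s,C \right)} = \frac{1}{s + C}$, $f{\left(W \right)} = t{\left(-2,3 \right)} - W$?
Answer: $- \frac{1}{54} \approx -0.018519$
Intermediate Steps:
$f{\left(W \right)} = 3 - W$
$Z{\left(s,C \right)} = \frac{1}{C + s}$
$- Z{\left(49,f{\left(-2 \right)} \right)} = - \frac{1}{\left(3 - -2\right) + 49} = - \frac{1}{\left(3 + 2\right) + 49} = - \frac{1}{5 + 49} = - \frac{1}{54}$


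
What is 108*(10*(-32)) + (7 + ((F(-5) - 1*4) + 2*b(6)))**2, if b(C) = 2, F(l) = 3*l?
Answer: -34496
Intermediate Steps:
108*(10*(-32)) + (7 + ((F(-5) - 1*4) + 2*b(6)))**2 = 108*(10*(-32)) + (7 + ((3*(-5) - 1*4) + 2*2))**2 = 108*(-320) + (7 + ((-15 - 4) + 4))**2 = -34560 + (7 + (-19 + 4))**2 = -34560 + (7 - 15)**2 = -34560 + (-8)**2 = -34560 + 64 = -34496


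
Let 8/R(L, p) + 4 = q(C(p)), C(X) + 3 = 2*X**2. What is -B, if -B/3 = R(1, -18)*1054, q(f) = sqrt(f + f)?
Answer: 50592/637 + 12648*sqrt(1290)/637 ≈ 792.57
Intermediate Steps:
C(X) = -3 + 2*X**2
q(f) = sqrt(2)*sqrt(f) (q(f) = sqrt(2*f) = sqrt(2)*sqrt(f))
R(L, p) = 8/(-4 + sqrt(2)*sqrt(-3 + 2*p**2))
B = -25296/(-4 + sqrt(1290)) (B = -3*8/(-4 + sqrt(2)*sqrt(-3 + 2*(-18)**2))*1054 = -3*8/(-4 + sqrt(2)*sqrt(-3 + 2*324))*1054 = -3*8/(-4 + sqrt(2)*sqrt(-3 + 648))*1054 = -3*8/(-4 + sqrt(2)*sqrt(645))*1054 = -3*8/(-4 + sqrt(1290))*1054 = -25296/(-4 + sqrt(1290)) ≈ -792.57)
-B = -(-50592/637 - 12648*sqrt(1290)/637) = 50592/637 + 12648*sqrt(1290)/637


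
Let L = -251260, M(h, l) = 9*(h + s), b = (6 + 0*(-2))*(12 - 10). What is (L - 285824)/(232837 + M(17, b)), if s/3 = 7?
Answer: -537084/233179 ≈ -2.3033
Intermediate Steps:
s = 21 (s = 3*7 = 21)
b = 12 (b = (6 + 0)*2 = 6*2 = 12)
M(h, l) = 189 + 9*h (M(h, l) = 9*(h + 21) = 9*(21 + h) = 189 + 9*h)
(L - 285824)/(232837 + M(17, b)) = (-251260 - 285824)/(232837 + (189 + 9*17)) = -537084/(232837 + (189 + 153)) = -537084/(232837 + 342) = -537084/233179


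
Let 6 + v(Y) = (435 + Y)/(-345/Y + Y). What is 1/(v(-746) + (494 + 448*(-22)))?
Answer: -556171/5209977922 ≈ -0.00010675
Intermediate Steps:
v(Y) = -6 + (435 + Y)/(Y - 345/Y) (v(Y) = -6 + (435 + Y)/(-345/Y + Y) = -6 + (435 + Y)/(Y - 345/Y))
1/(v(-746) + (494 + 448*(-22))) = 1/(5*(414 - 1*(-746)² + 87*(-746))/(-345 + (-746)²) + (494 + 448*(-22))) = 1/(5*(414 - 1*556516 - 64902)/(-345 + 556516) + (494 - 9856)) = 1/(5*(414 - 556516 - 64902)/556171 - 9362) = 1/(5*(1/556171)*(-621004) - 9362) = 1/(-3105020/556171 - 9362) = 1/(-5209977922/556171) = -556171/5209977922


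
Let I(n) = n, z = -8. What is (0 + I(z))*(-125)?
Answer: 1000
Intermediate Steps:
(0 + I(z))*(-125) = (0 - 8)*(-125) = -8*(-125) = 1000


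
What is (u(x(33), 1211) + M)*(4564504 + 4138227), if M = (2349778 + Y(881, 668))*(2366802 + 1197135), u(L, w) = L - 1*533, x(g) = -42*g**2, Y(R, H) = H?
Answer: 72901397504706712261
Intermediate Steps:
u(L, w) = -533 + L (u(L, w) = L - 533 = -533 + L)
M = 8376841465902 (M = (2349778 + 668)*(2366802 + 1197135) = 2350446*3563937 = 8376841465902)
(u(x(33), 1211) + M)*(4564504 + 4138227) = ((-533 - 42*33**2) + 8376841465902)*(4564504 + 4138227) = ((-533 - 42*1089) + 8376841465902)*8702731 = ((-533 - 45738) + 8376841465902)*8702731 = (-46271 + 8376841465902)*8702731 = 8376841419631*8702731 = 72901397504706712261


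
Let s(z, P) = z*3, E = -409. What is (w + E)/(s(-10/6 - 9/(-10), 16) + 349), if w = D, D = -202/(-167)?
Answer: -681010/578989 ≈ -1.1762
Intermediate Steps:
D = 202/167 (D = -202*(-1/167) = 202/167 ≈ 1.2096)
w = 202/167 ≈ 1.2096
s(z, P) = 3*z
(w + E)/(s(-10/6 - 9/(-10), 16) + 349) = (202/167 - 409)/(3*(-10/6 - 9/(-10)) + 349) = -68101/(167*(3*(-10*⅙ - 9*(-⅒)) + 349)) = -68101/(167*(3*(-5/3 + 9/10) + 349)) = -68101/(167*(3*(-23/30) + 349)) = -68101/(167*(-23/10 + 349)) = -68101/(167*3467/10) = -68101/167*10/3467 = -681010/578989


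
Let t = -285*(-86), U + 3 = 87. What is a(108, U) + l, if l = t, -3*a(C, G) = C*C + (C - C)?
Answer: 20622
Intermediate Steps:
U = 84 (U = -3 + 87 = 84)
t = 24510
a(C, G) = -C**2/3 (a(C, G) = -(C*C + (C - C))/3 = -(C**2 + 0)/3 = -C**2/3)
l = 24510
a(108, U) + l = -1/3*108**2 + 24510 = -1/3*11664 + 24510 = -3888 + 24510 = 20622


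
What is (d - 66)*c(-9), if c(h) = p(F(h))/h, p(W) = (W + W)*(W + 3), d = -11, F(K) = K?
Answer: 924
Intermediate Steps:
p(W) = 2*W*(3 + W) (p(W) = (2*W)*(3 + W) = 2*W*(3 + W))
c(h) = 6 + 2*h (c(h) = (2*h*(3 + h))/h = 6 + 2*h)
(d - 66)*c(-9) = (-11 - 66)*(6 + 2*(-9)) = -77*(6 - 18) = -77*(-12) = 924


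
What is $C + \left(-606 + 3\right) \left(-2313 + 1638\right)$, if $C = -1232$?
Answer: $405793$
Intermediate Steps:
$C + \left(-606 + 3\right) \left(-2313 + 1638\right) = -1232 + \left(-606 + 3\right) \left(-2313 + 1638\right) = -1232 - -407025 = -1232 + 407025 = 405793$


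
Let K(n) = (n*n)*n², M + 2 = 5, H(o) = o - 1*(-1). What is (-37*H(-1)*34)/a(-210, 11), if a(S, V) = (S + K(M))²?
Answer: 0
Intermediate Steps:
H(o) = 1 + o (H(o) = o + 1 = 1 + o)
M = 3 (M = -2 + 5 = 3)
K(n) = n⁴ (K(n) = n²*n² = n⁴)
a(S, V) = (81 + S)² (a(S, V) = (S + 3⁴)² = (S + 81)² = (81 + S)²)
(-37*H(-1)*34)/a(-210, 11) = (-37*(1 - 1)*34)/((81 - 210)²) = (-37*0*34)/((-129)²) = (0*34)/16641 = 0*(1/16641) = 0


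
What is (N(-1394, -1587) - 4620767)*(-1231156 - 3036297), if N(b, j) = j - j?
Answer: 19718905996451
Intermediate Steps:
N(b, j) = 0
(N(-1394, -1587) - 4620767)*(-1231156 - 3036297) = (0 - 4620767)*(-1231156 - 3036297) = -4620767*(-4267453) = 19718905996451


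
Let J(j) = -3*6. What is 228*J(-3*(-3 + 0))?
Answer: -4104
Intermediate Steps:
J(j) = -18
228*J(-3*(-3 + 0)) = 228*(-18) = -4104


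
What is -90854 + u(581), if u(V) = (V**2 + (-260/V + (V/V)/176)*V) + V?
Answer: 43477509/176 ≈ 2.4703e+5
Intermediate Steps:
u(V) = V + V**2 + V*(1/176 - 260/V) (u(V) = (V**2 + (-260/V + 1*(1/176))*V) + V = (V**2 + (-260/V + 1/176)*V) + V = (V**2 + (1/176 - 260/V)*V) + V = (V**2 + V*(1/176 - 260/V)) + V = V + V**2 + V*(1/176 - 260/V))
-90854 + u(581) = -90854 + (-260 + 581**2 + (177/176)*581) = -90854 + (-260 + 337561 + 102837/176) = -90854 + 59467813/176 = 43477509/176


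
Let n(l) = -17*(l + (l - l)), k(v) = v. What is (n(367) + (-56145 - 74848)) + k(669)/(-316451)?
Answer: -43427204301/316451 ≈ -1.3723e+5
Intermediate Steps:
n(l) = -17*l (n(l) = -17*(l + 0) = -17*l)
(n(367) + (-56145 - 74848)) + k(669)/(-316451) = (-17*367 + (-56145 - 74848)) + 669/(-316451) = (-6239 - 130993) + 669*(-1/316451) = -137232 - 669/316451 = -43427204301/316451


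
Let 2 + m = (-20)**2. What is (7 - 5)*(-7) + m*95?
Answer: 37796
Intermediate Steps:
m = 398 (m = -2 + (-20)**2 = -2 + 400 = 398)
(7 - 5)*(-7) + m*95 = (7 - 5)*(-7) + 398*95 = 2*(-7) + 37810 = -14 + 37810 = 37796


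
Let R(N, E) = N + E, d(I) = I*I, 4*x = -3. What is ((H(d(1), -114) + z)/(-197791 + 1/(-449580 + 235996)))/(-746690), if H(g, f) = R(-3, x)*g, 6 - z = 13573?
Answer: -207035362/2253136698721575 ≈ -9.1888e-8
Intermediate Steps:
z = -13567 (z = 6 - 1*13573 = 6 - 13573 = -13567)
x = -¾ (x = (¼)*(-3) = -¾ ≈ -0.75000)
d(I) = I²
R(N, E) = E + N
H(g, f) = -15*g/4 (H(g, f) = (-¾ - 3)*g = -15*g/4)
((H(d(1), -114) + z)/(-197791 + 1/(-449580 + 235996)))/(-746690) = ((-15/4*1² - 13567)/(-197791 + 1/(-449580 + 235996)))/(-746690) = ((-15/4*1 - 13567)/(-197791 + 1/(-213584)))*(-1/746690) = ((-15/4 - 13567)/(-197791 - 1/213584))*(-1/746690) = -54283/(4*(-42244992945/213584))*(-1/746690) = -54283/4*(-213584/42244992945)*(-1/746690) = (2898495068/42244992945)*(-1/746690) = -207035362/2253136698721575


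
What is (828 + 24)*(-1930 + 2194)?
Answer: 224928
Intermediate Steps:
(828 + 24)*(-1930 + 2194) = 852*264 = 224928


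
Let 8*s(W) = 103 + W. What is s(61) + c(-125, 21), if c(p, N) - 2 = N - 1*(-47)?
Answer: 181/2 ≈ 90.500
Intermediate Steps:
c(p, N) = 49 + N (c(p, N) = 2 + (N - 1*(-47)) = 2 + (N + 47) = 2 + (47 + N) = 49 + N)
s(W) = 103/8 + W/8 (s(W) = (103 + W)/8 = 103/8 + W/8)
s(61) + c(-125, 21) = (103/8 + (1/8)*61) + (49 + 21) = (103/8 + 61/8) + 70 = 41/2 + 70 = 181/2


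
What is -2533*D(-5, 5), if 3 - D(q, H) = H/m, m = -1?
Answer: -20264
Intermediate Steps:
D(q, H) = 3 + H (D(q, H) = 3 - H/(-1) = 3 - H*(-1) = 3 - (-1)*H = 3 + H)
-2533*D(-5, 5) = -2533*(3 + 5) = -2533*8 = -20264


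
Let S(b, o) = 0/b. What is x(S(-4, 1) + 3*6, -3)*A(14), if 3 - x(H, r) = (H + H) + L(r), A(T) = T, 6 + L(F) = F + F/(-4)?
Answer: -693/2 ≈ -346.50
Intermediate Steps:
S(b, o) = 0
L(F) = -6 + 3*F/4 (L(F) = -6 + (F + F/(-4)) = -6 + (F + F*(-¼)) = -6 + (F - F/4) = -6 + 3*F/4)
x(H, r) = 9 - 2*H - 3*r/4 (x(H, r) = 3 - ((H + H) + (-6 + 3*r/4)) = 3 - (2*H + (-6 + 3*r/4)) = 3 - (-6 + 2*H + 3*r/4) = 3 + (6 - 2*H - 3*r/4) = 9 - 2*H - 3*r/4)
x(S(-4, 1) + 3*6, -3)*A(14) = (9 - 2*(0 + 3*6) - ¾*(-3))*14 = (9 - 2*(0 + 18) + 9/4)*14 = (9 - 2*18 + 9/4)*14 = (9 - 36 + 9/4)*14 = -99/4*14 = -693/2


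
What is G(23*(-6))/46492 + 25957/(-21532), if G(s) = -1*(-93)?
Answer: -75299398/62566609 ≈ -1.2035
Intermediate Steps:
G(s) = 93
G(23*(-6))/46492 + 25957/(-21532) = 93/46492 + 25957/(-21532) = 93*(1/46492) + 25957*(-1/21532) = 93/46492 - 25957/21532 = -75299398/62566609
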